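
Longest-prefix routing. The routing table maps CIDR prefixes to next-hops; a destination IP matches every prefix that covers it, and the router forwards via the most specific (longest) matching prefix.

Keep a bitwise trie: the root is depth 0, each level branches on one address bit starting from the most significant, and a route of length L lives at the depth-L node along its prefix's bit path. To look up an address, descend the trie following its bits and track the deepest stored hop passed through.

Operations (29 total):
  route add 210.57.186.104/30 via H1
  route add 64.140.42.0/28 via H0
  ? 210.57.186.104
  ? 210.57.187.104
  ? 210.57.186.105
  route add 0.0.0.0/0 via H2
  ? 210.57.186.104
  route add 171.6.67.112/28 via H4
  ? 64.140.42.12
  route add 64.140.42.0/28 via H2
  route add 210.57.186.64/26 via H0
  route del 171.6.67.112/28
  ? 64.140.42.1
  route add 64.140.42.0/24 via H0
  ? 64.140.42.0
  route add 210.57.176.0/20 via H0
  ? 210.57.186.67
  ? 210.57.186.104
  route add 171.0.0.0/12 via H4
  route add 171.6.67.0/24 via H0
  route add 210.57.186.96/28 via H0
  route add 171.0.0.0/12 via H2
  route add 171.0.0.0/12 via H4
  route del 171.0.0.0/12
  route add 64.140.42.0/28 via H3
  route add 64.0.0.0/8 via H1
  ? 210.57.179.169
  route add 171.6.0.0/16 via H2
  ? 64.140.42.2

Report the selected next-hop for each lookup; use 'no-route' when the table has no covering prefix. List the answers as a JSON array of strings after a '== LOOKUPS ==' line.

Apply in order:
  add 210.57.186.104/30 -> H1 at depth 30
  add 64.140.42.0/28 -> H0 at depth 28
  Q 210.57.186.104: descend 110100100011100110111010011010 ; hops seen [H1] ; pick H1
  Q 210.57.187.104: descend 11010010001110011011101 ; hops seen [∅] ; pick no-route
  Q 210.57.186.105: descend 110100100011100110111010011010 ; hops seen [H1] ; pick H1
  add 0.0.0.0/0 -> H2 at depth 0
  Q 210.57.186.104: descend 110100100011100110111010011010 ; hops seen [H2,H1] ; pick H1
  add 171.6.67.112/28 -> H4 at depth 28
  Q 64.140.42.12: descend 0100000010001100001010100000 ; hops seen [H2,H0] ; pick H0
  add 64.140.42.0/28 -> H2 at depth 28
  add 210.57.186.64/26 -> H0 at depth 26
  - 171.6.67.112/28 clear@28
  Q 64.140.42.1: descend 0100000010001100001010100000 ; hops seen [H2,H2] ; pick H2
  add 64.140.42.0/24 -> H0 at depth 24
  Q 64.140.42.0: descend 0100000010001100001010100000 ; hops seen [H2,H0,H2] ; pick H2
  add 210.57.176.0/20 -> H0 at depth 20
  Q 210.57.186.67: descend 11010010001110011011101001 ; hops seen [H2,H0,H0] ; pick H0
  Q 210.57.186.104: descend 110100100011100110111010011010 ; hops seen [H2,H0,H0,H1] ; pick H1
  add 171.0.0.0/12 -> H4 at depth 12
  add 171.6.67.0/24 -> H0 at depth 24
  add 210.57.186.96/28 -> H0 at depth 28
  add 171.0.0.0/12 -> H2 at depth 12
  add 171.0.0.0/12 -> H4 at depth 12
  - 171.0.0.0/12 clear@12
  add 64.140.42.0/28 -> H3 at depth 28
  add 64.0.0.0/8 -> H1 at depth 8
  Q 210.57.179.169: descend 11010010001110011011 ; hops seen [H2,H0] ; pick H0
  add 171.6.0.0/16 -> H2 at depth 16
  Q 64.140.42.2: descend 0100000010001100001010100000 ; hops seen [H2,H1,H0,H3] ; pick H3

== LOOKUPS ==
["H1","no-route","H1","H1","H0","H2","H2","H0","H1","H0","H3"]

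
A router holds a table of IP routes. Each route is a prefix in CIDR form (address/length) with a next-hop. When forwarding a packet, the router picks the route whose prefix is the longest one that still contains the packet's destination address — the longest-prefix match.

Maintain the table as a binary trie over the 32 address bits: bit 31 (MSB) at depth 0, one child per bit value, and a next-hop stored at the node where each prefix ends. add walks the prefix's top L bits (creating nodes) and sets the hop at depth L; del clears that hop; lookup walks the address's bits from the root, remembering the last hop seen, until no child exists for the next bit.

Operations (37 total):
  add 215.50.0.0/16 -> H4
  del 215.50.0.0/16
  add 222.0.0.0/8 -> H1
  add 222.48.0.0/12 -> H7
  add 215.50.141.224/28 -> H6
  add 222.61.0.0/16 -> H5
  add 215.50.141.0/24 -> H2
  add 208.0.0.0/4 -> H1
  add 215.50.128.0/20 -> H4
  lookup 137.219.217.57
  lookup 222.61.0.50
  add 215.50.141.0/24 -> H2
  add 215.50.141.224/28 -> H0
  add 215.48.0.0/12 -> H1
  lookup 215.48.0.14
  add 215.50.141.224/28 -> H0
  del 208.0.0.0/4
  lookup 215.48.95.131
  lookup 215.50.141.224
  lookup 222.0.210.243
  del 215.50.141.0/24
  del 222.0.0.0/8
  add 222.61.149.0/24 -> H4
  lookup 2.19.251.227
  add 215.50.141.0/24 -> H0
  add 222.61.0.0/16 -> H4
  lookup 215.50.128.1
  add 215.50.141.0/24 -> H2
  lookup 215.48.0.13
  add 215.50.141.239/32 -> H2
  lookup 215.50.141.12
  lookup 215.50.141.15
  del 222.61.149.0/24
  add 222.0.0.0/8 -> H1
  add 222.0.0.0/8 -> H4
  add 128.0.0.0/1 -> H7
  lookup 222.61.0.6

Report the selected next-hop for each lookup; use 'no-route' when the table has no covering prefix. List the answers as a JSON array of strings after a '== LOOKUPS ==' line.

Process each operation:
  + 215.50.0.0/16 (H4) depth=16
  - 215.50.0.0/16 clear@16
  + 222.0.0.0/8 (H1) depth=8
  + 222.48.0.0/12 (H7) depth=12
  + 215.50.141.224/28 (H6) depth=28
  + 222.61.0.0/16 (H5) depth=16
  + 215.50.141.0/24 (H2) depth=24
  + 208.0.0.0/4 (H1) depth=4
  + 215.50.128.0/20 (H4) depth=20
  ? 137.219.217.57  path d0:-→d1:-  best=no-route
  ? 222.61.0.50  path d0:-→d1:-→d2:-→d3:-→d4:H1→d5:-→d6:-→d7:-→d8:H1→d9:-→d10:-→d11:-→d12:H7→d13:-→d14:-→d15:-→d16:H5  best=H5
  + 215.50.141.0/24 (H2) depth=24
  + 215.50.141.224/28 (H0) depth=28
  + 215.48.0.0/12 (H1) depth=12
  ? 215.48.0.14  path d0:-→d1:-→d2:-→d3:-→d4:H1→d5:-→d6:-→d7:-→d8:-→d9:-→d10:-→d11:-→d12:H1→d13:-→d14:-  best=H1
  + 215.50.141.224/28 (H0) depth=28
  - 208.0.0.0/4 clear@4
  ? 215.48.95.131  path d0:-→d1:-→d2:-→d3:-→d4:-→d5:-→d6:-→d7:-→d8:-→d9:-→d10:-→d11:-→d12:H1→d13:-→d14:-  best=H1
  ? 215.50.141.224  path d0:-→d1:-→d2:-→d3:-→d4:-→d5:-→d6:-→d7:-→d8:-→d9:-→d10:-→d11:-→d12:H1→d13:-→d14:-→d15:-→d16:-→d17:-→d18:-→d19:-→d20:H4→d21:-→d22:-→d23:-→d24:H2→d25:-→d26:-→d27:-→d28:H0  best=H0
  ? 222.0.210.243  path d0:-→d1:-→d2:-→d3:-→d4:-→d5:-→d6:-→d7:-→d8:H1→d9:-→d10:-  best=H1
  - 215.50.141.0/24 clear@24
  - 222.0.0.0/8 clear@8
  + 222.61.149.0/24 (H4) depth=24
  ? 2.19.251.227  path d0:-  best=no-route
  + 215.50.141.0/24 (H0) depth=24
  + 222.61.0.0/16 (H4) depth=16
  ? 215.50.128.1  path d0:-→d1:-→d2:-→d3:-→d4:-→d5:-→d6:-→d7:-→d8:-→d9:-→d10:-→d11:-→d12:H1→d13:-→d14:-→d15:-→d16:-→d17:-→d18:-→d19:-→d20:H4  best=H4
  + 215.50.141.0/24 (H2) depth=24
  ? 215.48.0.13  path d0:-→d1:-→d2:-→d3:-→d4:-→d5:-→d6:-→d7:-→d8:-→d9:-→d10:-→d11:-→d12:H1→d13:-→d14:-  best=H1
  + 215.50.141.239/32 (H2) depth=32
  ? 215.50.141.12  path d0:-→d1:-→d2:-→d3:-→d4:-→d5:-→d6:-→d7:-→d8:-→d9:-→d10:-→d11:-→d12:H1→d13:-→d14:-→d15:-→d16:-→d17:-→d18:-→d19:-→d20:H4→d21:-→d22:-→d23:-→d24:H2  best=H2
  ? 215.50.141.15  path d0:-→d1:-→d2:-→d3:-→d4:-→d5:-→d6:-→d7:-→d8:-→d9:-→d10:-→d11:-→d12:H1→d13:-→d14:-→d15:-→d16:-→d17:-→d18:-→d19:-→d20:H4→d21:-→d22:-→d23:-→d24:H2  best=H2
  - 222.61.149.0/24 clear@24
  + 222.0.0.0/8 (H1) depth=8
  + 222.0.0.0/8 (H4) depth=8
  + 128.0.0.0/1 (H7) depth=1
  ? 222.61.0.6  path d0:-→d1:H7→d2:-→d3:-→d4:-→d5:-→d6:-→d7:-→d8:H4→d9:-→d10:-→d11:-→d12:H7→d13:-→d14:-→d15:-→d16:H4  best=H4

== LOOKUPS ==
["no-route","H5","H1","H1","H0","H1","no-route","H4","H1","H2","H2","H4"]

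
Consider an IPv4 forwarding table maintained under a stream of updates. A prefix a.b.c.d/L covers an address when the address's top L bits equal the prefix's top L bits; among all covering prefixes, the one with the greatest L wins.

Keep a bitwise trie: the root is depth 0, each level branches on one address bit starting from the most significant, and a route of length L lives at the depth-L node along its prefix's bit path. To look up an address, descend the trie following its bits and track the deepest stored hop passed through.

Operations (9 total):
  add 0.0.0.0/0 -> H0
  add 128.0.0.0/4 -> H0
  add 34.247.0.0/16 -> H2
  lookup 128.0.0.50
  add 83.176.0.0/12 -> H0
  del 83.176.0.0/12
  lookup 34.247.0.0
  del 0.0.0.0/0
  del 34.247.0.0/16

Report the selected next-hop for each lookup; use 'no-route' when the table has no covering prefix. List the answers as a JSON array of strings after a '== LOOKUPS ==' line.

Process each operation:
  + 0.0.0.0/0 (H0) depth=0
  + 128.0.0.0/4 (H0) depth=4
  + 34.247.0.0/16 (H2) depth=16
  ? 128.0.0.50  path d0:H0→d1:-→d2:-→d3:-→d4:H0  best=H0
  + 83.176.0.0/12 (H0) depth=12
  del 83.176.0.0/12 (clear depth 12)
  ? 34.247.0.0  path d0:H0→d1:-→d2:-→d3:-→d4:-→d5:-→d6:-→d7:-→d8:-→d9:-→d10:-→d11:-→d12:-→d13:-→d14:-→d15:-→d16:H2  best=H2
  del 0.0.0.0/0 (clear depth 0)
  del 34.247.0.0/16 (clear depth 16)

== LOOKUPS ==
["H0","H2"]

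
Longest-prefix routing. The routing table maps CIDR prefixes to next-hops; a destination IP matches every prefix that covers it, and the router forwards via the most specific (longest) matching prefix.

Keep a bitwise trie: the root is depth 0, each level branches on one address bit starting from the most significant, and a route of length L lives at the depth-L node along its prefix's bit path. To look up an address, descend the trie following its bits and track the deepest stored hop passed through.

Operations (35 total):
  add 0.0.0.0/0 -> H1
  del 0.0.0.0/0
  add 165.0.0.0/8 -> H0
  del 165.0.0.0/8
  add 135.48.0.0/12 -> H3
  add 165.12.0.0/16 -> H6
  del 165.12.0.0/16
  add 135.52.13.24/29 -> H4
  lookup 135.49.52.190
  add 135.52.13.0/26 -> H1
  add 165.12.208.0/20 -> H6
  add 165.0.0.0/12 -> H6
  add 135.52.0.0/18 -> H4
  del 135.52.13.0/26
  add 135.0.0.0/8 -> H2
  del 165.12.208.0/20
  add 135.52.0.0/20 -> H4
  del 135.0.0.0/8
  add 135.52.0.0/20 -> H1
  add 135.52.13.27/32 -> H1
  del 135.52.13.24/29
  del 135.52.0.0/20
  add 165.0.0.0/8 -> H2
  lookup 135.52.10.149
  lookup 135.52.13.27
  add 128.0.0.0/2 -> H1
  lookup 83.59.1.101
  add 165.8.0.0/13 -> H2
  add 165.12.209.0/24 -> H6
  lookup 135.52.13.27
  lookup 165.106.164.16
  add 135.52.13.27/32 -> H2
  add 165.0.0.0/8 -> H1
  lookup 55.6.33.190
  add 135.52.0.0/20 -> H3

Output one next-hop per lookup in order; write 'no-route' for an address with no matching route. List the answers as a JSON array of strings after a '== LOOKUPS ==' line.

Process each operation:
  add 0.0.0.0/0 -> H1 at depth 0
  del 0.0.0.0/0 (clear depth 0)
  add 165.0.0.0/8 -> H0 at depth 8
  del 165.0.0.0/8 (clear depth 8)
  add 135.48.0.0/12 -> H3 at depth 12
  add 165.12.0.0/16 -> H6 at depth 16
  del 165.12.0.0/16 (clear depth 16)
  add 135.52.13.24/29 -> H4 at depth 29
  lookup 135.49.52.190: bits 1000011100110 walk d0:-→d1:-→d2:-→d3:-→d4:-→d5:-→d6:-→d7:-→d8:-→d9:-→d10:-→d11:-→d12:H3→d13:- -> H3
  add 135.52.13.0/26 -> H1 at depth 26
  add 165.12.208.0/20 -> H6 at depth 20
  add 165.0.0.0/12 -> H6 at depth 12
  add 135.52.0.0/18 -> H4 at depth 18
  del 135.52.13.0/26 (clear depth 26)
  add 135.0.0.0/8 -> H2 at depth 8
  del 165.12.208.0/20 (clear depth 20)
  add 135.52.0.0/20 -> H4 at depth 20
  del 135.0.0.0/8 (clear depth 8)
  add 135.52.0.0/20 -> H1 at depth 20
  add 135.52.13.27/32 -> H1 at depth 32
  del 135.52.13.24/29 (clear depth 29)
  del 135.52.0.0/20 (clear depth 20)
  add 165.0.0.0/8 -> H2 at depth 8
  lookup 135.52.10.149: bits 100001110011010000001 walk d0:-→d1:-→d2:-→d3:-→d4:-→d5:-→d6:-→d7:-→d8:-→d9:-→d10:-→d11:-→d12:H3→d13:-→d14:-→d15:-→d16:-→d17:-→d18:H4→d19:-→d20:-→d21:- -> H4
  lookup 135.52.13.27: bits 10000111001101000000110100011011 walk d0:-→d1:-→d2:-→d3:-→d4:-→d5:-→d6:-→d7:-→d8:-→d9:-→d10:-→d11:-→d12:H3→d13:-→d14:-→d15:-→d16:-→d17:-→d18:H4→d19:-→d20:-→d21:-→d22:-→d23:-→d24:-→d25:-→d26:-→d27:-→d28:-→d29:-→d30:-→d31:-→d32:H1 -> H1
  add 128.0.0.0/2 -> H1 at depth 2
  lookup 83.59.1.101: bits ε walk d0:- -> no-route
  add 165.8.0.0/13 -> H2 at depth 13
  add 165.12.209.0/24 -> H6 at depth 24
  lookup 135.52.13.27: bits 10000111001101000000110100011011 walk d0:-→d1:-→d2:H1→d3:-→d4:-→d5:-→d6:-→d7:-→d8:-→d9:-→d10:-→d11:-→d12:H3→d13:-→d14:-→d15:-→d16:-→d17:-→d18:H4→d19:-→d20:-→d21:-→d22:-→d23:-→d24:-→d25:-→d26:-→d27:-→d28:-→d29:-→d30:-→d31:-→d32:H1 -> H1
  lookup 165.106.164.16: bits 101001010 walk d0:-→d1:-→d2:H1→d3:-→d4:-→d5:-→d6:-→d7:-→d8:H2→d9:- -> H2
  add 135.52.13.27/32 -> H2 at depth 32
  add 165.0.0.0/8 -> H1 at depth 8
  lookup 55.6.33.190: bits ε walk d0:- -> no-route
  add 135.52.0.0/20 -> H3 at depth 20

== LOOKUPS ==
["H3","H4","H1","no-route","H1","H2","no-route"]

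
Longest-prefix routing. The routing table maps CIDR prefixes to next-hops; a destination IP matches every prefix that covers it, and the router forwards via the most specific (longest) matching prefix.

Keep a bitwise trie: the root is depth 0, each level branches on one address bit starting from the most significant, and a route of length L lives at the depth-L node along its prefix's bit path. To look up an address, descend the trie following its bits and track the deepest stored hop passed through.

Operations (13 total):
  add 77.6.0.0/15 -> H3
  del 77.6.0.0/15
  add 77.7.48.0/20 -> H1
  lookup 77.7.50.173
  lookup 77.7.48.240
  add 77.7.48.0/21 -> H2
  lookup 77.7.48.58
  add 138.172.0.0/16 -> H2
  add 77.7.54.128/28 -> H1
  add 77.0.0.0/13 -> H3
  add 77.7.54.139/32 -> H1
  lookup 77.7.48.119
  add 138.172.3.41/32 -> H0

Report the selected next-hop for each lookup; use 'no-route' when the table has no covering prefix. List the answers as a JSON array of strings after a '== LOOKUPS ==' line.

Trace:
  add 77.6.0.0/15 -> H3 at depth 15
  - 77.6.0.0/15 clear@15
  add 77.7.48.0/20 -> H1 at depth 20
  lookup 77.7.50.173: bits 01001101000001110011 walk d0:-→d1:-→d2:-→d3:-→d4:-→d5:-→d6:-→d7:-→d8:-→d9:-→d10:-→d11:-→d12:-→d13:-→d14:-→d15:-→d16:-→d17:-→d18:-→d19:-→d20:H1 -> H1
  lookup 77.7.48.240: bits 01001101000001110011 walk d0:-→d1:-→d2:-→d3:-→d4:-→d5:-→d6:-→d7:-→d8:-→d9:-→d10:-→d11:-→d12:-→d13:-→d14:-→d15:-→d16:-→d17:-→d18:-→d19:-→d20:H1 -> H1
  add 77.7.48.0/21 -> H2 at depth 21
  lookup 77.7.48.58: bits 010011010000011100110 walk d0:-→d1:-→d2:-→d3:-→d4:-→d5:-→d6:-→d7:-→d8:-→d9:-→d10:-→d11:-→d12:-→d13:-→d14:-→d15:-→d16:-→d17:-→d18:-→d19:-→d20:H1→d21:H2 -> H2
  add 138.172.0.0/16 -> H2 at depth 16
  add 77.7.54.128/28 -> H1 at depth 28
  add 77.0.0.0/13 -> H3 at depth 13
  add 77.7.54.139/32 -> H1 at depth 32
  lookup 77.7.48.119: bits 010011010000011100110 walk d0:-→d1:-→d2:-→d3:-→d4:-→d5:-→d6:-→d7:-→d8:-→d9:-→d10:-→d11:-→d12:-→d13:H3→d14:-→d15:-→d16:-→d17:-→d18:-→d19:-→d20:H1→d21:H2 -> H2
  add 138.172.3.41/32 -> H0 at depth 32

== LOOKUPS ==
["H1","H1","H2","H2"]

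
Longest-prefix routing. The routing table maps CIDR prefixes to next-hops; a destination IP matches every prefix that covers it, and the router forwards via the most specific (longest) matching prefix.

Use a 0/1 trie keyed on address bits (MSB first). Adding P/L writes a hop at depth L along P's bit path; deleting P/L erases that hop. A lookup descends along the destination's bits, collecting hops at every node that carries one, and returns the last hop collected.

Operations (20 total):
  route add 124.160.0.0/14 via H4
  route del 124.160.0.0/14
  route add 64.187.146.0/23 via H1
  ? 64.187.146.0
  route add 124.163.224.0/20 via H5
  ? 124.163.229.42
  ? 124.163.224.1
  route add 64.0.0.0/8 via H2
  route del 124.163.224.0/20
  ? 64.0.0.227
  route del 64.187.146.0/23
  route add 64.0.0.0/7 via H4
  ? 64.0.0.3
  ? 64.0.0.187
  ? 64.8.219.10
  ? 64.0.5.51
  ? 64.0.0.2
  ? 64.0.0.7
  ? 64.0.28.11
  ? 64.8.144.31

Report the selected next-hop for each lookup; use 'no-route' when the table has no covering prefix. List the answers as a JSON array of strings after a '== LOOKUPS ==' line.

Trace:
  + 124.160.0.0/14 (H4) depth=14
  del 124.160.0.0/14 (clear depth 14)
  + 64.187.146.0/23 (H1) depth=23
  Q 64.187.146.0: descend 01000000101110111001001 ; hops seen [H1] ; pick H1
  + 124.163.224.0/20 (H5) depth=20
  Q 124.163.229.42: descend 01111100101000111110 ; hops seen [H5] ; pick H5
  Q 124.163.224.1: descend 01111100101000111110 ; hops seen [H5] ; pick H5
  + 64.0.0.0/8 (H2) depth=8
  del 124.163.224.0/20 (clear depth 20)
  Q 64.0.0.227: descend 01000000 ; hops seen [H2] ; pick H2
  del 64.187.146.0/23 (clear depth 23)
  + 64.0.0.0/7 (H4) depth=7
  Q 64.0.0.3: descend 01000000 ; hops seen [H4,H2] ; pick H2
  Q 64.0.0.187: descend 01000000 ; hops seen [H4,H2] ; pick H2
  Q 64.8.219.10: descend 01000000 ; hops seen [H4,H2] ; pick H2
  Q 64.0.5.51: descend 01000000 ; hops seen [H4,H2] ; pick H2
  Q 64.0.0.2: descend 01000000 ; hops seen [H4,H2] ; pick H2
  Q 64.0.0.7: descend 01000000 ; hops seen [H4,H2] ; pick H2
  Q 64.0.28.11: descend 01000000 ; hops seen [H4,H2] ; pick H2
  Q 64.8.144.31: descend 01000000 ; hops seen [H4,H2] ; pick H2

== LOOKUPS ==
["H1","H5","H5","H2","H2","H2","H2","H2","H2","H2","H2","H2"]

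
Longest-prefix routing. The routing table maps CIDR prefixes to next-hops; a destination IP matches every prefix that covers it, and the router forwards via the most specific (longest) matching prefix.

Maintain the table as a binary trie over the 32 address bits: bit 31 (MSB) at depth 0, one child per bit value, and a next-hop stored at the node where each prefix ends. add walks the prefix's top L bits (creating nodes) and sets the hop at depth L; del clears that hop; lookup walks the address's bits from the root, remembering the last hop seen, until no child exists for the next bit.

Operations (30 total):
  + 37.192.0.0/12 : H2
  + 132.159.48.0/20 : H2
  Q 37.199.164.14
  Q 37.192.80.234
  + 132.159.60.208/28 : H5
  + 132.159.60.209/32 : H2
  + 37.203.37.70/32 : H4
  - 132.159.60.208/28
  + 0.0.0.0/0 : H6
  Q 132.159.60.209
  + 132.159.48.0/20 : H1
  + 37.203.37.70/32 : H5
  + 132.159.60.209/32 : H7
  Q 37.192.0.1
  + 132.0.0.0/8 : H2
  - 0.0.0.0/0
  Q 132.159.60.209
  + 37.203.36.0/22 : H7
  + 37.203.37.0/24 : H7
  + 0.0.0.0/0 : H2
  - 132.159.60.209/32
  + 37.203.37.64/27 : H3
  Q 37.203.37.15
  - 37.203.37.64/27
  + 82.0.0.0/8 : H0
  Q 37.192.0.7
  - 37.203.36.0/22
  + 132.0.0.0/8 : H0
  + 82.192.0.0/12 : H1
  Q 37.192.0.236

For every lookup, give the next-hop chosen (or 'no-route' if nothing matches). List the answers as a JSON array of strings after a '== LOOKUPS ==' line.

Process each operation:
  add 37.192.0.0/12 -> H2 at depth 12
  add 132.159.48.0/20 -> H2 at depth 20
  Q 37.199.164.14: descend 001001011100 ; hops seen [H2] ; pick H2
  Q 37.192.80.234: descend 001001011100 ; hops seen [H2] ; pick H2
  add 132.159.60.208/28 -> H5 at depth 28
  add 132.159.60.209/32 -> H2 at depth 32
  add 37.203.37.70/32 -> H4 at depth 32
  del 132.159.60.208/28 (clear depth 28)
  add 0.0.0.0/0 -> H6 at depth 0
  Q 132.159.60.209: descend 10000100100111110011110011010001 ; hops seen [H6,H2,H2] ; pick H2
  add 132.159.48.0/20 -> H1 at depth 20
  add 37.203.37.70/32 -> H5 at depth 32
  add 132.159.60.209/32 -> H7 at depth 32
  Q 37.192.0.1: descend 001001011100 ; hops seen [H6,H2] ; pick H2
  add 132.0.0.0/8 -> H2 at depth 8
  del 0.0.0.0/0 (clear depth 0)
  Q 132.159.60.209: descend 10000100100111110011110011010001 ; hops seen [H2,H1,H7] ; pick H7
  add 37.203.36.0/22 -> H7 at depth 22
  add 37.203.37.0/24 -> H7 at depth 24
  add 0.0.0.0/0 -> H2 at depth 0
  del 132.159.60.209/32 (clear depth 32)
  add 37.203.37.64/27 -> H3 at depth 27
  Q 37.203.37.15: descend 0010010111001011001001010 ; hops seen [H2,H2,H7,H7] ; pick H7
  del 37.203.37.64/27 (clear depth 27)
  add 82.0.0.0/8 -> H0 at depth 8
  Q 37.192.0.7: descend 001001011100 ; hops seen [H2,H2] ; pick H2
  del 37.203.36.0/22 (clear depth 22)
  add 132.0.0.0/8 -> H0 at depth 8
  add 82.192.0.0/12 -> H1 at depth 12
  Q 37.192.0.236: descend 001001011100 ; hops seen [H2,H2] ; pick H2

== LOOKUPS ==
["H2","H2","H2","H2","H7","H7","H2","H2"]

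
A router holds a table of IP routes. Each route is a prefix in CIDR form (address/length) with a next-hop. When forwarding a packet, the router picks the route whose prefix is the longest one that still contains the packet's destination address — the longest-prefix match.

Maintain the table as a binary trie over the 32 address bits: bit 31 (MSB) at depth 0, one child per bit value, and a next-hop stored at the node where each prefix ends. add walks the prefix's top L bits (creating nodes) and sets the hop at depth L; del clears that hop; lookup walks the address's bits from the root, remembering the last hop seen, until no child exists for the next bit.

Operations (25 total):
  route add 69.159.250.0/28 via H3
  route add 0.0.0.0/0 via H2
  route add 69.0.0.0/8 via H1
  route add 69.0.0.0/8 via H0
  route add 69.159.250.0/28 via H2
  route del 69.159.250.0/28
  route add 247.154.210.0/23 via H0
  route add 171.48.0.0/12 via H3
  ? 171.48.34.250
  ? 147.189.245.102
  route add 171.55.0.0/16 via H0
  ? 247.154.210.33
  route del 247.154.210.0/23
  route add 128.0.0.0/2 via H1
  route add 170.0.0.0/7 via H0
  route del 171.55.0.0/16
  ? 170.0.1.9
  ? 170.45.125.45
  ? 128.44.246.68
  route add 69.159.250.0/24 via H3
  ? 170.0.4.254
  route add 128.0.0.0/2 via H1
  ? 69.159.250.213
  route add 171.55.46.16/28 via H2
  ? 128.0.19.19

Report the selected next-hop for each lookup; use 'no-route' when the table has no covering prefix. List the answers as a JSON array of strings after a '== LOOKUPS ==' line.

Apply in order:
  add 69.159.250.0/28 -> H3 at depth 28
  add 0.0.0.0/0 -> H2 at depth 0
  add 69.0.0.0/8 -> H1 at depth 8
  add 69.0.0.0/8 -> H0 at depth 8
  add 69.159.250.0/28 -> H2 at depth 28
  del 69.159.250.0/28 (clear depth 28)
  add 247.154.210.0/23 -> H0 at depth 23
  add 171.48.0.0/12 -> H3 at depth 12
  ? 171.48.34.250  path d0:H2→d1:-→d2:-→d3:-→d4:-→d5:-→d6:-→d7:-→d8:-→d9:-→d10:-→d11:-→d12:H3  best=H3
  ? 147.189.245.102  path d0:H2→d1:-→d2:-  best=H2
  add 171.55.0.0/16 -> H0 at depth 16
  ? 247.154.210.33  path d0:H2→d1:-→d2:-→d3:-→d4:-→d5:-→d6:-→d7:-→d8:-→d9:-→d10:-→d11:-→d12:-→d13:-→d14:-→d15:-→d16:-→d17:-→d18:-→d19:-→d20:-→d21:-→d22:-→d23:H0  best=H0
  del 247.154.210.0/23 (clear depth 23)
  add 128.0.0.0/2 -> H1 at depth 2
  add 170.0.0.0/7 -> H0 at depth 7
  del 171.55.0.0/16 (clear depth 16)
  ? 170.0.1.9  path d0:H2→d1:-→d2:H1→d3:-→d4:-→d5:-→d6:-→d7:H0  best=H0
  ? 170.45.125.45  path d0:H2→d1:-→d2:H1→d3:-→d4:-→d5:-→d6:-→d7:H0  best=H0
  ? 128.44.246.68  path d0:H2→d1:-→d2:H1  best=H1
  add 69.159.250.0/24 -> H3 at depth 24
  ? 170.0.4.254  path d0:H2→d1:-→d2:H1→d3:-→d4:-→d5:-→d6:-→d7:H0  best=H0
  add 128.0.0.0/2 -> H1 at depth 2
  ? 69.159.250.213  path d0:H2→d1:-→d2:-→d3:-→d4:-→d5:-→d6:-→d7:-→d8:H0→d9:-→d10:-→d11:-→d12:-→d13:-→d14:-→d15:-→d16:-→d17:-→d18:-→d19:-→d20:-→d21:-→d22:-→d23:-→d24:H3  best=H3
  add 171.55.46.16/28 -> H2 at depth 28
  ? 128.0.19.19  path d0:H2→d1:-→d2:H1  best=H1

== LOOKUPS ==
["H3","H2","H0","H0","H0","H1","H0","H3","H1"]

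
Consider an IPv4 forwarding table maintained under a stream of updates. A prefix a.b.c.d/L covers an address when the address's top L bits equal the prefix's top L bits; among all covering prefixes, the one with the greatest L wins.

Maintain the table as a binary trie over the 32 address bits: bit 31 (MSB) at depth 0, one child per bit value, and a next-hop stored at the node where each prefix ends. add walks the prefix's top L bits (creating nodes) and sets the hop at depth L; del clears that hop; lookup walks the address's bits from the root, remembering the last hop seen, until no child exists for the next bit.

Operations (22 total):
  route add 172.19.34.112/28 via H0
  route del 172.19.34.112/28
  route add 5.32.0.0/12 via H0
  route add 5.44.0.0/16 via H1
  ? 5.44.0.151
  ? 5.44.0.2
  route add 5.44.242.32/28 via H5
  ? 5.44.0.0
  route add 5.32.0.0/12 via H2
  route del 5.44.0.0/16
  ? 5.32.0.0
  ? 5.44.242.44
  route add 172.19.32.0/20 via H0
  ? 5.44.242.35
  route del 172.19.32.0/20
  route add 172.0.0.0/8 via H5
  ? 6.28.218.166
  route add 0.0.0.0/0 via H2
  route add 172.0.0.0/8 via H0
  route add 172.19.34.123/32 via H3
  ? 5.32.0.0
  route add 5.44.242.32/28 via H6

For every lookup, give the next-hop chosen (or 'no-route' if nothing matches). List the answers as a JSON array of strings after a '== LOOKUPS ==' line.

Process each operation:
  + 172.19.34.112/28 (H0) depth=28
  - 172.19.34.112/28 clear@28
  + 5.32.0.0/12 (H0) depth=12
  + 5.44.0.0/16 (H1) depth=16
  Q 5.44.0.151: descend 0000010100101100 ; hops seen [H0,H1] ; pick H1
  Q 5.44.0.2: descend 0000010100101100 ; hops seen [H0,H1] ; pick H1
  + 5.44.242.32/28 (H5) depth=28
  Q 5.44.0.0: descend 0000010100101100 ; hops seen [H0,H1] ; pick H1
  + 5.32.0.0/12 (H2) depth=12
  - 5.44.0.0/16 clear@16
  Q 5.32.0.0: descend 000001010010 ; hops seen [H2] ; pick H2
  Q 5.44.242.44: descend 0000010100101100111100100010 ; hops seen [H2,H5] ; pick H5
  + 172.19.32.0/20 (H0) depth=20
  Q 5.44.242.35: descend 0000010100101100111100100010 ; hops seen [H2,H5] ; pick H5
  - 172.19.32.0/20 clear@20
  + 172.0.0.0/8 (H5) depth=8
  Q 6.28.218.166: descend 000001 ; hops seen [∅] ; pick no-route
  + 0.0.0.0/0 (H2) depth=0
  + 172.0.0.0/8 (H0) depth=8
  + 172.19.34.123/32 (H3) depth=32
  Q 5.32.0.0: descend 000001010010 ; hops seen [H2,H2] ; pick H2
  + 5.44.242.32/28 (H6) depth=28

== LOOKUPS ==
["H1","H1","H1","H2","H5","H5","no-route","H2"]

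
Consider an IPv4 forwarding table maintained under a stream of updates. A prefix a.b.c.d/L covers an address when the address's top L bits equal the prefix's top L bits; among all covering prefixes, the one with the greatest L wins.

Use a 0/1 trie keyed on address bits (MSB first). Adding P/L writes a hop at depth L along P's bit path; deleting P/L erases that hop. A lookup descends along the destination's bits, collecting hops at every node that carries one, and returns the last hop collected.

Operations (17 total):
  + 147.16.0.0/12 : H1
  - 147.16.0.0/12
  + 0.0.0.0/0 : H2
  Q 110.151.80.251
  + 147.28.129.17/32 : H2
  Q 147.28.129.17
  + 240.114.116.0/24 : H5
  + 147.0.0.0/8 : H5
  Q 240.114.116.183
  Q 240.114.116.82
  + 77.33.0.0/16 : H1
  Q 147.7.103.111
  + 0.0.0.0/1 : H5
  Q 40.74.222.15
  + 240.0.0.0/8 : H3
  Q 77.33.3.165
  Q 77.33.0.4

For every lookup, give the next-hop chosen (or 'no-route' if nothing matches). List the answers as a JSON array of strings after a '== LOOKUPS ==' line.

Apply in order:
  add 147.16.0.0/12 -> H1 at depth 12
  del 147.16.0.0/12 (clear depth 12)
  add 0.0.0.0/0 -> H2 at depth 0
  Q 110.151.80.251: descend ε ; hops seen [H2] ; pick H2
  add 147.28.129.17/32 -> H2 at depth 32
  Q 147.28.129.17: descend 10010011000111001000000100010001 ; hops seen [H2,H2] ; pick H2
  add 240.114.116.0/24 -> H5 at depth 24
  add 147.0.0.0/8 -> H5 at depth 8
  Q 240.114.116.183: descend 111100000111001001110100 ; hops seen [H2,H5] ; pick H5
  Q 240.114.116.82: descend 111100000111001001110100 ; hops seen [H2,H5] ; pick H5
  add 77.33.0.0/16 -> H1 at depth 16
  Q 147.7.103.111: descend 10010011000 ; hops seen [H2,H5] ; pick H5
  add 0.0.0.0/1 -> H5 at depth 1
  Q 40.74.222.15: descend 0 ; hops seen [H2,H5] ; pick H5
  add 240.0.0.0/8 -> H3 at depth 8
  Q 77.33.3.165: descend 0100110100100001 ; hops seen [H2,H5,H1] ; pick H1
  Q 77.33.0.4: descend 0100110100100001 ; hops seen [H2,H5,H1] ; pick H1

== LOOKUPS ==
["H2","H2","H5","H5","H5","H5","H1","H1"]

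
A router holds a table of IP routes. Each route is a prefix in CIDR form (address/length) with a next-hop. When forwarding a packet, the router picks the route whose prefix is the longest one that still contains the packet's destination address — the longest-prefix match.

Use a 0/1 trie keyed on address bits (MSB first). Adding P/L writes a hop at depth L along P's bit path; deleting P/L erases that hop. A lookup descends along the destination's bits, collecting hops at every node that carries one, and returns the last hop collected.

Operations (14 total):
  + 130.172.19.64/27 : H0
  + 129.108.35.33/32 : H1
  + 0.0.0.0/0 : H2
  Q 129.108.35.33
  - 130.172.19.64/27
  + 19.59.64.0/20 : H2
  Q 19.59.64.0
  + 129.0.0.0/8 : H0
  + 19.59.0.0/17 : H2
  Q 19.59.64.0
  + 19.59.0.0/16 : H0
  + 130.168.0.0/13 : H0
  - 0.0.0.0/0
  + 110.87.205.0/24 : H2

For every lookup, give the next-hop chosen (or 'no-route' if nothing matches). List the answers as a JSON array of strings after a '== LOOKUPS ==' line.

Apply in order:
  + 130.172.19.64/27 (H0) depth=27
  + 129.108.35.33/32 (H1) depth=32
  + 0.0.0.0/0 (H2) depth=0
  lookup 129.108.35.33: bits 10000001011011000010001100100001 walk d0:H2→d1:-→d2:-→d3:-→d4:-→d5:-→d6:-→d7:-→d8:-→d9:-→d10:-→d11:-→d12:-→d13:-→d14:-→d15:-→d16:-→d17:-→d18:-→d19:-→d20:-→d21:-→d22:-→d23:-→d24:-→d25:-→d26:-→d27:-→d28:-→d29:-→d30:-→d31:-→d32:H1 -> H1
  del 130.172.19.64/27 (clear depth 27)
  + 19.59.64.0/20 (H2) depth=20
  lookup 19.59.64.0: bits 00010011001110110100 walk d0:H2→d1:-→d2:-→d3:-→d4:-→d5:-→d6:-→d7:-→d8:-→d9:-→d10:-→d11:-→d12:-→d13:-→d14:-→d15:-→d16:-→d17:-→d18:-→d19:-→d20:H2 -> H2
  + 129.0.0.0/8 (H0) depth=8
  + 19.59.0.0/17 (H2) depth=17
  lookup 19.59.64.0: bits 00010011001110110100 walk d0:H2→d1:-→d2:-→d3:-→d4:-→d5:-→d6:-→d7:-→d8:-→d9:-→d10:-→d11:-→d12:-→d13:-→d14:-→d15:-→d16:-→d17:H2→d18:-→d19:-→d20:H2 -> H2
  + 19.59.0.0/16 (H0) depth=16
  + 130.168.0.0/13 (H0) depth=13
  del 0.0.0.0/0 (clear depth 0)
  + 110.87.205.0/24 (H2) depth=24

== LOOKUPS ==
["H1","H2","H2"]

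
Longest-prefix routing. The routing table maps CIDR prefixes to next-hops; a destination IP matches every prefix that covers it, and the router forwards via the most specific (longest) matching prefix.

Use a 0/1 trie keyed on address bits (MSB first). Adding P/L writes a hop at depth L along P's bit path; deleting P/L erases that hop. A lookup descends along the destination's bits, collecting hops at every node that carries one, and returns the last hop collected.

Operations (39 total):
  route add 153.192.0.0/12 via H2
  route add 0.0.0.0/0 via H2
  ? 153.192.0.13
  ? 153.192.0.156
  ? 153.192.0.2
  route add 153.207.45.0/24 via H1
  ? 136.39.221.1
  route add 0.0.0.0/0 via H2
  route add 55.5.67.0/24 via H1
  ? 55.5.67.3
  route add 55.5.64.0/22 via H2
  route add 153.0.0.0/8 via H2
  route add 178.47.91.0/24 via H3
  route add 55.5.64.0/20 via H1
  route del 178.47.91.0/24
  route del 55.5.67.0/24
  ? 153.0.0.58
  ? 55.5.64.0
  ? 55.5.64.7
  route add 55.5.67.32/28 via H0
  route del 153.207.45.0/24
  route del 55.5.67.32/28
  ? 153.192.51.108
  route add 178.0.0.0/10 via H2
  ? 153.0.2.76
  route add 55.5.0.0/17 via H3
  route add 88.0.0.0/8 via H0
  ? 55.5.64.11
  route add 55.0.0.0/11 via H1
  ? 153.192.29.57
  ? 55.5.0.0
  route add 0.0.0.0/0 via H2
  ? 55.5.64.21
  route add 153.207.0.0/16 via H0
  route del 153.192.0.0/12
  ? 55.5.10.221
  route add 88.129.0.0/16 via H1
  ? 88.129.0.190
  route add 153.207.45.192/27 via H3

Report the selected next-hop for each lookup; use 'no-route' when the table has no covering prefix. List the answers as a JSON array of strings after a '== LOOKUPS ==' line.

Apply in order:
  add 153.192.0.0/12 -> H2 at depth 12
  add 0.0.0.0/0 -> H2 at depth 0
  ? 153.192.0.13  path d0:H2→d1:-→d2:-→d3:-→d4:-→d5:-→d6:-→d7:-→d8:-→d9:-→d10:-→d11:-→d12:H2  best=H2
  ? 153.192.0.156  path d0:H2→d1:-→d2:-→d3:-→d4:-→d5:-→d6:-→d7:-→d8:-→d9:-→d10:-→d11:-→d12:H2  best=H2
  ? 153.192.0.2  path d0:H2→d1:-→d2:-→d3:-→d4:-→d5:-→d6:-→d7:-→d8:-→d9:-→d10:-→d11:-→d12:H2  best=H2
  add 153.207.45.0/24 -> H1 at depth 24
  ? 136.39.221.1  path d0:H2→d1:-→d2:-→d3:-  best=H2
  add 0.0.0.0/0 -> H2 at depth 0
  add 55.5.67.0/24 -> H1 at depth 24
  ? 55.5.67.3  path d0:H2→d1:-→d2:-→d3:-→d4:-→d5:-→d6:-→d7:-→d8:-→d9:-→d10:-→d11:-→d12:-→d13:-→d14:-→d15:-→d16:-→d17:-→d18:-→d19:-→d20:-→d21:-→d22:-→d23:-→d24:H1  best=H1
  add 55.5.64.0/22 -> H2 at depth 22
  add 153.0.0.0/8 -> H2 at depth 8
  add 178.47.91.0/24 -> H3 at depth 24
  add 55.5.64.0/20 -> H1 at depth 20
  del 178.47.91.0/24 (clear depth 24)
  del 55.5.67.0/24 (clear depth 24)
  ? 153.0.0.58  path d0:H2→d1:-→d2:-→d3:-→d4:-→d5:-→d6:-→d7:-→d8:H2  best=H2
  ? 55.5.64.0  path d0:H2→d1:-→d2:-→d3:-→d4:-→d5:-→d6:-→d7:-→d8:-→d9:-→d10:-→d11:-→d12:-→d13:-→d14:-→d15:-→d16:-→d17:-→d18:-→d19:-→d20:H1→d21:-→d22:H2  best=H2
  ? 55.5.64.7  path d0:H2→d1:-→d2:-→d3:-→d4:-→d5:-→d6:-→d7:-→d8:-→d9:-→d10:-→d11:-→d12:-→d13:-→d14:-→d15:-→d16:-→d17:-→d18:-→d19:-→d20:H1→d21:-→d22:H2  best=H2
  add 55.5.67.32/28 -> H0 at depth 28
  del 153.207.45.0/24 (clear depth 24)
  del 55.5.67.32/28 (clear depth 28)
  ? 153.192.51.108  path d0:H2→d1:-→d2:-→d3:-→d4:-→d5:-→d6:-→d7:-→d8:H2→d9:-→d10:-→d11:-→d12:H2  best=H2
  add 178.0.0.0/10 -> H2 at depth 10
  ? 153.0.2.76  path d0:H2→d1:-→d2:-→d3:-→d4:-→d5:-→d6:-→d7:-→d8:H2  best=H2
  add 55.5.0.0/17 -> H3 at depth 17
  add 88.0.0.0/8 -> H0 at depth 8
  ? 55.5.64.11  path d0:H2→d1:-→d2:-→d3:-→d4:-→d5:-→d6:-→d7:-→d8:-→d9:-→d10:-→d11:-→d12:-→d13:-→d14:-→d15:-→d16:-→d17:H3→d18:-→d19:-→d20:H1→d21:-→d22:H2  best=H2
  add 55.0.0.0/11 -> H1 at depth 11
  ? 153.192.29.57  path d0:H2→d1:-→d2:-→d3:-→d4:-→d5:-→d6:-→d7:-→d8:H2→d9:-→d10:-→d11:-→d12:H2  best=H2
  ? 55.5.0.0  path d0:H2→d1:-→d2:-→d3:-→d4:-→d5:-→d6:-→d7:-→d8:-→d9:-→d10:-→d11:H1→d12:-→d13:-→d14:-→d15:-→d16:-→d17:H3  best=H3
  add 0.0.0.0/0 -> H2 at depth 0
  ? 55.5.64.21  path d0:H2→d1:-→d2:-→d3:-→d4:-→d5:-→d6:-→d7:-→d8:-→d9:-→d10:-→d11:H1→d12:-→d13:-→d14:-→d15:-→d16:-→d17:H3→d18:-→d19:-→d20:H1→d21:-→d22:H2  best=H2
  add 153.207.0.0/16 -> H0 at depth 16
  del 153.192.0.0/12 (clear depth 12)
  ? 55.5.10.221  path d0:H2→d1:-→d2:-→d3:-→d4:-→d5:-→d6:-→d7:-→d8:-→d9:-→d10:-→d11:H1→d12:-→d13:-→d14:-→d15:-→d16:-→d17:H3  best=H3
  add 88.129.0.0/16 -> H1 at depth 16
  ? 88.129.0.190  path d0:H2→d1:-→d2:-→d3:-→d4:-→d5:-→d6:-→d7:-→d8:H0→d9:-→d10:-→d11:-→d12:-→d13:-→d14:-→d15:-→d16:H1  best=H1
  add 153.207.45.192/27 -> H3 at depth 27

== LOOKUPS ==
["H2","H2","H2","H2","H1","H2","H2","H2","H2","H2","H2","H2","H3","H2","H3","H1"]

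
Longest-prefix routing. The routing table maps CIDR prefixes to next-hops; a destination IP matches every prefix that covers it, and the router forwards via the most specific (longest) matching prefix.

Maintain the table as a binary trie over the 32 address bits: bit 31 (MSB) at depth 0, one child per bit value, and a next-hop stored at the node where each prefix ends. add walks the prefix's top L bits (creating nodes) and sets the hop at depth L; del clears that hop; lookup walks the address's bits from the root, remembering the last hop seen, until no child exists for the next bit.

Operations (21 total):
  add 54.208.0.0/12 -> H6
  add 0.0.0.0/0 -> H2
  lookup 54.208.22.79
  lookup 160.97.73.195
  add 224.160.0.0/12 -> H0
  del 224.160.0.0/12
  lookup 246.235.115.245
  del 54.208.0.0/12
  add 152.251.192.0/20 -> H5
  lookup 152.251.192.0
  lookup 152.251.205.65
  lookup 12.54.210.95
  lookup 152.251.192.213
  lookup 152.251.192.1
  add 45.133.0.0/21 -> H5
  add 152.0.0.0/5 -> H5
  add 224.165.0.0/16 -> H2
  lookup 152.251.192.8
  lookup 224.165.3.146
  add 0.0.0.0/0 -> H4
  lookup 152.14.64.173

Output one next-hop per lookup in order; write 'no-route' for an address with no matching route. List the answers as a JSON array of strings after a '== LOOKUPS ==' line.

Process each operation:
  add 54.208.0.0/12 -> H6 at depth 12
  add 0.0.0.0/0 -> H2 at depth 0
  ? 54.208.22.79  path d0:H2→d1:-→d2:-→d3:-→d4:-→d5:-→d6:-→d7:-→d8:-→d9:-→d10:-→d11:-→d12:H6  best=H6
  ? 160.97.73.195  path d0:H2  best=H2
  add 224.160.0.0/12 -> H0 at depth 12
  - 224.160.0.0/12 clear@12
  ? 246.235.115.245  path d0:H2→d1:-→d2:-→d3:-  best=H2
  - 54.208.0.0/12 clear@12
  add 152.251.192.0/20 -> H5 at depth 20
  ? 152.251.192.0  path d0:H2→d1:-→d2:-→d3:-→d4:-→d5:-→d6:-→d7:-→d8:-→d9:-→d10:-→d11:-→d12:-→d13:-→d14:-→d15:-→d16:-→d17:-→d18:-→d19:-→d20:H5  best=H5
  ? 152.251.205.65  path d0:H2→d1:-→d2:-→d3:-→d4:-→d5:-→d6:-→d7:-→d8:-→d9:-→d10:-→d11:-→d12:-→d13:-→d14:-→d15:-→d16:-→d17:-→d18:-→d19:-→d20:H5  best=H5
  ? 12.54.210.95  path d0:H2→d1:-→d2:-  best=H2
  ? 152.251.192.213  path d0:H2→d1:-→d2:-→d3:-→d4:-→d5:-→d6:-→d7:-→d8:-→d9:-→d10:-→d11:-→d12:-→d13:-→d14:-→d15:-→d16:-→d17:-→d18:-→d19:-→d20:H5  best=H5
  ? 152.251.192.1  path d0:H2→d1:-→d2:-→d3:-→d4:-→d5:-→d6:-→d7:-→d8:-→d9:-→d10:-→d11:-→d12:-→d13:-→d14:-→d15:-→d16:-→d17:-→d18:-→d19:-→d20:H5  best=H5
  add 45.133.0.0/21 -> H5 at depth 21
  add 152.0.0.0/5 -> H5 at depth 5
  add 224.165.0.0/16 -> H2 at depth 16
  ? 152.251.192.8  path d0:H2→d1:-→d2:-→d3:-→d4:-→d5:H5→d6:-→d7:-→d8:-→d9:-→d10:-→d11:-→d12:-→d13:-→d14:-→d15:-→d16:-→d17:-→d18:-→d19:-→d20:H5  best=H5
  ? 224.165.3.146  path d0:H2→d1:-→d2:-→d3:-→d4:-→d5:-→d6:-→d7:-→d8:-→d9:-→d10:-→d11:-→d12:-→d13:-→d14:-→d15:-→d16:H2  best=H2
  add 0.0.0.0/0 -> H4 at depth 0
  ? 152.14.64.173  path d0:H4→d1:-→d2:-→d3:-→d4:-→d5:H5→d6:-→d7:-→d8:-  best=H5

== LOOKUPS ==
["H6","H2","H2","H5","H5","H2","H5","H5","H5","H2","H5"]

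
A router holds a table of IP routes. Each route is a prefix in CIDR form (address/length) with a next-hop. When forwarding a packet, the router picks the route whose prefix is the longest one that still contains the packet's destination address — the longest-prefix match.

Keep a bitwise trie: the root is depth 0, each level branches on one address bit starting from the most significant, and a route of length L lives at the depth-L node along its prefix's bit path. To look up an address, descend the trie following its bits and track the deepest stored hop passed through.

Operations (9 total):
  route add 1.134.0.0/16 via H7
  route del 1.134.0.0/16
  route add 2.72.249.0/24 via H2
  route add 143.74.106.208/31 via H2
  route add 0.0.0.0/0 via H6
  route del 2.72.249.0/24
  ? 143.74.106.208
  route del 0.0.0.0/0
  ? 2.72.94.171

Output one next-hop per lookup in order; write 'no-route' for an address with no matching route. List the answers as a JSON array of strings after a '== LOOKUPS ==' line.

Apply in order:
  + 1.134.0.0/16 (H7) depth=16
  del 1.134.0.0/16 (clear depth 16)
  + 2.72.249.0/24 (H2) depth=24
  + 143.74.106.208/31 (H2) depth=31
  + 0.0.0.0/0 (H6) depth=0
  del 2.72.249.0/24 (clear depth 24)
  lookup 143.74.106.208: bits 1000111101001010011010101101000 walk d0:H6→d1:-→d2:-→d3:-→d4:-→d5:-→d6:-→d7:-→d8:-→d9:-→d10:-→d11:-→d12:-→d13:-→d14:-→d15:-→d16:-→d17:-→d18:-→d19:-→d20:-→d21:-→d22:-→d23:-→d24:-→d25:-→d26:-→d27:-→d28:-→d29:-→d30:-→d31:H2 -> H2
  del 0.0.0.0/0 (clear depth 0)
  lookup 2.72.94.171: bits 0000001001001000 walk d0:-→d1:-→d2:-→d3:-→d4:-→d5:-→d6:-→d7:-→d8:-→d9:-→d10:-→d11:-→d12:-→d13:-→d14:-→d15:-→d16:- -> no-route

== LOOKUPS ==
["H2","no-route"]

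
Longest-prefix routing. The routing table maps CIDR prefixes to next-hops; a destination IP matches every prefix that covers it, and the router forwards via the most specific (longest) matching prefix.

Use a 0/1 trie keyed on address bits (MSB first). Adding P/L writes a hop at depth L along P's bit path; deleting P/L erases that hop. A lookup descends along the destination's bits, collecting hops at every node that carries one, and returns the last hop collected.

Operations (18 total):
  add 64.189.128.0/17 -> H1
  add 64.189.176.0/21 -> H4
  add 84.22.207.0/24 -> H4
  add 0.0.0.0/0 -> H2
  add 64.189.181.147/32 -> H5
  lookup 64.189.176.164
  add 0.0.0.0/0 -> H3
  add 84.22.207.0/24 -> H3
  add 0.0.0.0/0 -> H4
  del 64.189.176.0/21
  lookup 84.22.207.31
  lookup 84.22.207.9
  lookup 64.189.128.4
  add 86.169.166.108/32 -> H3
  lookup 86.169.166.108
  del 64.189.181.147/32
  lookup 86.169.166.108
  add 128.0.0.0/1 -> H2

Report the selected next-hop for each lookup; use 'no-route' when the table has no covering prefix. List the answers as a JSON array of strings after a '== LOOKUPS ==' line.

Apply in order:
  + 64.189.128.0/17 (H1) depth=17
  + 64.189.176.0/21 (H4) depth=21
  + 84.22.207.0/24 (H4) depth=24
  + 0.0.0.0/0 (H2) depth=0
  + 64.189.181.147/32 (H5) depth=32
  ? 64.189.176.164  path d0:H2→d1:-→d2:-→d3:-→d4:-→d5:-→d6:-→d7:-→d8:-→d9:-→d10:-→d11:-→d12:-→d13:-→d14:-→d15:-→d16:-→d17:H1→d18:-→d19:-→d20:-→d21:H4  best=H4
  + 0.0.0.0/0 (H3) depth=0
  + 84.22.207.0/24 (H3) depth=24
  + 0.0.0.0/0 (H4) depth=0
  del 64.189.176.0/21 (clear depth 21)
  ? 84.22.207.31  path d0:H4→d1:-→d2:-→d3:-→d4:-→d5:-→d6:-→d7:-→d8:-→d9:-→d10:-→d11:-→d12:-→d13:-→d14:-→d15:-→d16:-→d17:-→d18:-→d19:-→d20:-→d21:-→d22:-→d23:-→d24:H3  best=H3
  ? 84.22.207.9  path d0:H4→d1:-→d2:-→d3:-→d4:-→d5:-→d6:-→d7:-→d8:-→d9:-→d10:-→d11:-→d12:-→d13:-→d14:-→d15:-→d16:-→d17:-→d18:-→d19:-→d20:-→d21:-→d22:-→d23:-→d24:H3  best=H3
  ? 64.189.128.4  path d0:H4→d1:-→d2:-→d3:-→d4:-→d5:-→d6:-→d7:-→d8:-→d9:-→d10:-→d11:-→d12:-→d13:-→d14:-→d15:-→d16:-→d17:H1→d18:-  best=H1
  + 86.169.166.108/32 (H3) depth=32
  ? 86.169.166.108  path d0:H4→d1:-→d2:-→d3:-→d4:-→d5:-→d6:-→d7:-→d8:-→d9:-→d10:-→d11:-→d12:-→d13:-→d14:-→d15:-→d16:-→d17:-→d18:-→d19:-→d20:-→d21:-→d22:-→d23:-→d24:-→d25:-→d26:-→d27:-→d28:-→d29:-→d30:-→d31:-→d32:H3  best=H3
  del 64.189.181.147/32 (clear depth 32)
  ? 86.169.166.108  path d0:H4→d1:-→d2:-→d3:-→d4:-→d5:-→d6:-→d7:-→d8:-→d9:-→d10:-→d11:-→d12:-→d13:-→d14:-→d15:-→d16:-→d17:-→d18:-→d19:-→d20:-→d21:-→d22:-→d23:-→d24:-→d25:-→d26:-→d27:-→d28:-→d29:-→d30:-→d31:-→d32:H3  best=H3
  + 128.0.0.0/1 (H2) depth=1

== LOOKUPS ==
["H4","H3","H3","H1","H3","H3"]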